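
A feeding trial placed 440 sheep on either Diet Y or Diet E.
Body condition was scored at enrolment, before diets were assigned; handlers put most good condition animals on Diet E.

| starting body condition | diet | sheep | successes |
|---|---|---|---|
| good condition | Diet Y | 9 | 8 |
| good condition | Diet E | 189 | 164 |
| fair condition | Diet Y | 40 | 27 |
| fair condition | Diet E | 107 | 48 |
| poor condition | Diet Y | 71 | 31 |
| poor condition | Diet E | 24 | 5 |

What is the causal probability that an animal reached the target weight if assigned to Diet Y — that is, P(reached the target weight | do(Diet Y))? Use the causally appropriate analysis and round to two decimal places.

Starting body condition is set before the diet has any effect — it is not caused by the diet — and it independently drives the outcome. That makes it a confounder, so the causal comparison is within starting body condition levels.
Standardising Diet Y to the population starting body condition mix: 0.450·8/9 + 0.334·27/40 + 0.216·31/71 = 0.720.

0.72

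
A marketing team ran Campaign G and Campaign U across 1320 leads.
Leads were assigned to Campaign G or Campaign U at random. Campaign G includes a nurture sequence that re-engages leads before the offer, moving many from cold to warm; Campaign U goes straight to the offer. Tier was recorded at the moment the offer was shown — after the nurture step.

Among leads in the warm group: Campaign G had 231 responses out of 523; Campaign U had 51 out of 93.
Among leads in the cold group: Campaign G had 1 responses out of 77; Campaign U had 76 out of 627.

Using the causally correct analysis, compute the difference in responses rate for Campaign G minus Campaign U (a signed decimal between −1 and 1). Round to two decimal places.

+0.21

Within every engagement tier level Campaign U has the higher rate, yet pooled Campaign G does — Simpson's reversal.
Engagement tier lies on the pathway campaign → engagement tier → outcome, so adjusting for it blocks the indirect effect. For the total causal effect of campaign, use the unadjusted pooled rates.
The causal difference is the pooled difference: 0.387 − 0.176 = +0.210.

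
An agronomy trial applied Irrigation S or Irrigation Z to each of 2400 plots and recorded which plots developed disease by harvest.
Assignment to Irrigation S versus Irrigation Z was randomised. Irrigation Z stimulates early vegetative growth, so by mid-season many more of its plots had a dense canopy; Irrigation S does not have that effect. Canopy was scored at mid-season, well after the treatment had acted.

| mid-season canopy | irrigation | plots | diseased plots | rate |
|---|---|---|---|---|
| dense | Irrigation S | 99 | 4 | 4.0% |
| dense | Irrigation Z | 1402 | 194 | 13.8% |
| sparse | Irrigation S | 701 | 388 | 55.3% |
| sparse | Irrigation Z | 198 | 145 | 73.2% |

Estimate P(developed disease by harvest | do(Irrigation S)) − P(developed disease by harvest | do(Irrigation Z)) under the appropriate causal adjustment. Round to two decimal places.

Mid-season canopy here is a post-treatment variable shaped by the irrigation; conditioning on it would introduce bias rather than remove it. The overall comparison is the causal one.
The causal difference is the pooled difference: 0.490 − 0.212 = +0.278.

+0.28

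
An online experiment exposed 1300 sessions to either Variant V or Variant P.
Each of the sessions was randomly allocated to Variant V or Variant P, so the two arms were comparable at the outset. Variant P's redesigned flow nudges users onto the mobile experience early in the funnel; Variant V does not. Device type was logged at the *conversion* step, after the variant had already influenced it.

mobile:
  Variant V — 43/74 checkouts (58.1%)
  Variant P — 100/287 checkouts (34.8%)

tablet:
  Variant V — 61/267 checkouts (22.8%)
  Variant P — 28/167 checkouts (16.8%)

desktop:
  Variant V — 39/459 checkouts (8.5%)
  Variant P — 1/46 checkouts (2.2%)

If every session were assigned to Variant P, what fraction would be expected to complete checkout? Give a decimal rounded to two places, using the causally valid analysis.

0.26

The distribution of device type is itself part of what the variant does — it is an intermediate outcome. Holding it fixed would remove that part of the effect; the total effect is the pooled difference.
So P(outcome | do(Variant P)) is just the pooled rate for Variant P: 129/500 = 0.258.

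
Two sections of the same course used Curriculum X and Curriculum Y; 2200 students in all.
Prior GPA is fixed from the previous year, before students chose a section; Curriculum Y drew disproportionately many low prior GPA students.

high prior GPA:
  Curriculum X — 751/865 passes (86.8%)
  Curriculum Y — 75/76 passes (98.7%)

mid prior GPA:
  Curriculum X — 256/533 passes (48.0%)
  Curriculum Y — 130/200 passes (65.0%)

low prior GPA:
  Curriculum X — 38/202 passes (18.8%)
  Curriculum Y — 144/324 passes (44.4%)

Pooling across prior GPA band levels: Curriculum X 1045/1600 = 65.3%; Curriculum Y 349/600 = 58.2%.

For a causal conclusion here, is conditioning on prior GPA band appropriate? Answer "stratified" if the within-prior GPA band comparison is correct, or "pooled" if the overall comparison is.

The stratified and pooled comparisons disagree (Curriculum Y wins within each prior GPA band; Curriculum X wins overall), so the answer turns on the causal role of prior GPA band.
Prior GPA band is set before the teaching method has any effect — it is not caused by the teaching method — and it independently drives the outcome. That makes it a confounder, so the causal comparison is within prior GPA band levels.
Within each level — high prior GPA: 86.8% vs 98.7%; mid prior GPA: 48.0% vs 65.0%; low prior GPA: 18.8% vs 44.4% — Curriculum Y is higher every time.

stratified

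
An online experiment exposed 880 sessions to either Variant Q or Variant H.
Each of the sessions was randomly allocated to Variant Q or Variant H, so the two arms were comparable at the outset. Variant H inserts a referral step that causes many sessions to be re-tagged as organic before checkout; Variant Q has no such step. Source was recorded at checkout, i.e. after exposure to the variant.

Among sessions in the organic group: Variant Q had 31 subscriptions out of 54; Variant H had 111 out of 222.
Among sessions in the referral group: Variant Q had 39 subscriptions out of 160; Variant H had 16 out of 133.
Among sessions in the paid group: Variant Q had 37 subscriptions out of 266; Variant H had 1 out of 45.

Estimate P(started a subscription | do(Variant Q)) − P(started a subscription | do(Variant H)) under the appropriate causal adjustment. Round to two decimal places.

Traffic source lies on the pathway variant → traffic source → outcome, so adjusting for it blocks the indirect effect. For the total causal effect of variant, use the unadjusted pooled rates.
The causal difference is the pooled difference: 0.223 − 0.320 = -0.097.

-0.10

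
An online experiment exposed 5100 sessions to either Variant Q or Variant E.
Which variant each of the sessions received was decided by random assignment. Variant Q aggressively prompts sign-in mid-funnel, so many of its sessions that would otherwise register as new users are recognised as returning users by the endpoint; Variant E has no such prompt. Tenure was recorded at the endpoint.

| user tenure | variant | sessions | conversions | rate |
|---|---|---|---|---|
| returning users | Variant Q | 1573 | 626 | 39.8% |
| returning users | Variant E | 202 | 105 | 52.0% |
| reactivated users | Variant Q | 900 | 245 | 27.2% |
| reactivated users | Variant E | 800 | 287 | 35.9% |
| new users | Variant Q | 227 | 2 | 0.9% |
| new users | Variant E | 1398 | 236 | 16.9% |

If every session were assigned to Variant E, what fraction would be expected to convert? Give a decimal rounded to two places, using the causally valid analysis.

0.26

The distribution of user tenure is itself part of what the variant does — it is an intermediate outcome. Holding it fixed would remove that part of the effect; the total effect is the pooled difference.
So P(outcome | do(Variant E)) is just the pooled rate for Variant E: 628/2400 = 0.262.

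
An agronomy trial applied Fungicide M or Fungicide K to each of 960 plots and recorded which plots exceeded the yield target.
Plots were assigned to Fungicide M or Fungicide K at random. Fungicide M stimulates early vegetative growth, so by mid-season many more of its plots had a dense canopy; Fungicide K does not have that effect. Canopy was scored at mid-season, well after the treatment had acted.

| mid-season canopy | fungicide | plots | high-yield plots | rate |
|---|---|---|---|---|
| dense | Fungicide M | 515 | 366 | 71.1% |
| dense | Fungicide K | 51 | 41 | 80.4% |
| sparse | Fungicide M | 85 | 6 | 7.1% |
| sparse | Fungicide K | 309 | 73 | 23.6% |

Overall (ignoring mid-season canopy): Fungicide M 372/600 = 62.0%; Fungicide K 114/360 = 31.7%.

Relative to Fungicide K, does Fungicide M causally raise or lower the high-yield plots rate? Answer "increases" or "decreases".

increases

Because the fungicide influences mid-season canopy, mid-season canopy is a post-treatment mediator, not a confounder. Stratifying on it would bias the estimate; the causal effect is the crude pooled difference.
Pooled: Fungicide M 62.0% vs Fungicide K 31.7%; Fungicide M is higher overall.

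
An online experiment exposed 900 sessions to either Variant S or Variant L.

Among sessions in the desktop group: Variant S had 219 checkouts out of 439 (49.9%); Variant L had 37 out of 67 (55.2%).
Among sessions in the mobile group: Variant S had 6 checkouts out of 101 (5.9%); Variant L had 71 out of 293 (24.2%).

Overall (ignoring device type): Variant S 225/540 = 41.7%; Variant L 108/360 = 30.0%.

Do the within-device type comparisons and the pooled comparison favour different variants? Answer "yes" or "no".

Within each device type level (desktop 49.9% vs 55.2%; mobile 5.9% vs 24.2%), Variant L has the higher rate every time. Pooled: 41.7% vs 30.0% — Variant S has the higher rate overall. The two comparisons disagree.

yes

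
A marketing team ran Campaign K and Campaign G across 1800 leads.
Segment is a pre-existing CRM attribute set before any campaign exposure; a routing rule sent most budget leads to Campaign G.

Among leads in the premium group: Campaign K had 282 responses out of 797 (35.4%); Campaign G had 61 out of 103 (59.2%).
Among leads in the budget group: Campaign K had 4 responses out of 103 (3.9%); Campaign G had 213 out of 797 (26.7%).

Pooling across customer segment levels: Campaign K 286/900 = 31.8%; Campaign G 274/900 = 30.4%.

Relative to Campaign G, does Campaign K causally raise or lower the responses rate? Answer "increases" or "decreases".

Since customer segment is a pre-existing factor (not a product of the campaign) and it affects the outcome on its own, it is a confounder. The stratified rates, not the pooled rate, identify the causal effect.
Within each level — premium: 35.4% vs 59.2%; budget: 3.9% vs 26.7% — Campaign G is higher every time.

decreases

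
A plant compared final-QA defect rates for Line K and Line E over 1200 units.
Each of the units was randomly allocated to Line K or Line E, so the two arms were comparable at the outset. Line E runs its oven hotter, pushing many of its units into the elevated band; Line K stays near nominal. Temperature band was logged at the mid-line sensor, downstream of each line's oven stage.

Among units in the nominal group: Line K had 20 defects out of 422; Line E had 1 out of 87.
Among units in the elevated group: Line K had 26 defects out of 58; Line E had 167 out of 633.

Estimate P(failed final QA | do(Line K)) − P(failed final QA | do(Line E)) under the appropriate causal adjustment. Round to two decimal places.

-0.14

The in-process temperature band-specific comparison favours Line E throughout, but the pooled figures favour Line K. The question is whether to condition on in-process temperature band.
In-process temperature band is recorded after the line and is itself shifted by it — it sits on the causal path from line to outcome. Conditioning on a mediator would strip out part of the effect we want; the pooled comparison gives the total causal effect.
The causal difference is the pooled difference: 0.096 − 0.233 = -0.138.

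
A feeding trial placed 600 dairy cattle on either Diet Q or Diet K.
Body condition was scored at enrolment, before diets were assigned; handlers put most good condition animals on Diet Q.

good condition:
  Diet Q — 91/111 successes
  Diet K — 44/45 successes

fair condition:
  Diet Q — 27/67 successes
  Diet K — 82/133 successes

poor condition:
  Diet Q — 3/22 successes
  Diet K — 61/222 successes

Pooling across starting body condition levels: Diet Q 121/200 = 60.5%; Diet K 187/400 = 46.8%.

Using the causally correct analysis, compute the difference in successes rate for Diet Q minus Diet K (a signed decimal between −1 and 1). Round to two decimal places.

Diet K is higher inside every starting body condition stratum but Diet Q is higher in aggregate. Whether to stratify depends on how starting body condition relates to the diet.
Nothing the diet does changes starting body condition; the imbalance is an allocation artefact. With starting body condition also predicting the outcome, the pooled figure is confounded, and the within-stratum comparison is the causal one.
Adjusting over the population distribution of starting body condition: 0.260·(0.820−0.978) + 0.333·(0.403−0.617) + 0.407·(0.136−0.275) = -0.169.

-0.17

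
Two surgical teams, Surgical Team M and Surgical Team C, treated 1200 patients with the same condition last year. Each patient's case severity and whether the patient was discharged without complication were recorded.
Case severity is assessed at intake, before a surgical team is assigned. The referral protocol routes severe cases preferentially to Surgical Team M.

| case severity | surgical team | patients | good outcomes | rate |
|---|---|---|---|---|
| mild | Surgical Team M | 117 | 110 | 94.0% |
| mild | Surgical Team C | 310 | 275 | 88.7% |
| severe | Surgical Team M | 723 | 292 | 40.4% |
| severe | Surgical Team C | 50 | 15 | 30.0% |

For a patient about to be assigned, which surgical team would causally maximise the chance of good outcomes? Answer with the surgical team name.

Surgical Team M

Since case severity is a pre-existing factor (not a product of the surgical team) and it affects the outcome on its own, it is a confounder. The stratified rates, not the pooled rate, identify the causal effect.
Within each level — mild: 94.0% vs 88.7%; severe: 40.4% vs 30.0% — Surgical Team M is higher every time.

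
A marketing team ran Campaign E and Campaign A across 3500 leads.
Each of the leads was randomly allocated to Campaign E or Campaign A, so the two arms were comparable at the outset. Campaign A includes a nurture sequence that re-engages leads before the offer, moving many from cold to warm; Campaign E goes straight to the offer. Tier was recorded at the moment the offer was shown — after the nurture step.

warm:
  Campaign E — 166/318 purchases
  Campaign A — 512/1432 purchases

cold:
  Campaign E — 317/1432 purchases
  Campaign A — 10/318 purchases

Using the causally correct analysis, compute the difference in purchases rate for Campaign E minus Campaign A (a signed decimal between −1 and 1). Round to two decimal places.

-0.02

Because the campaign influences engagement tier, engagement tier is a post-treatment mediator, not a confounder. Stratifying on it would bias the estimate; the causal effect is the crude pooled difference.
The causal difference is the pooled difference: 0.276 − 0.298 = -0.022.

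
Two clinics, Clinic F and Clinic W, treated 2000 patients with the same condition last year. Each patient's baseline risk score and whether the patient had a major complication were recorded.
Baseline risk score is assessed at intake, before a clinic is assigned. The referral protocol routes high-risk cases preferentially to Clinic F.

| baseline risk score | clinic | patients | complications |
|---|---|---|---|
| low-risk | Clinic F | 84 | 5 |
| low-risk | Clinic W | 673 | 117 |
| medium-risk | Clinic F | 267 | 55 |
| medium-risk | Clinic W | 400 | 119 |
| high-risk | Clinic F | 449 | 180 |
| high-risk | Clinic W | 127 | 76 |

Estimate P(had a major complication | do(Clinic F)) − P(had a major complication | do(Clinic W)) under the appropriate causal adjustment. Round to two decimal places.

-0.13

Since baseline risk score is a pre-existing factor (not a product of the clinic) and it affects the outcome on its own, it is a confounder. The stratified rates, not the pooled rate, identify the causal effect.
Adjusting over the population distribution of baseline risk score: 0.379·(0.060−0.174) + 0.334·(0.206−0.297) + 0.288·(0.401−0.598) = -0.131.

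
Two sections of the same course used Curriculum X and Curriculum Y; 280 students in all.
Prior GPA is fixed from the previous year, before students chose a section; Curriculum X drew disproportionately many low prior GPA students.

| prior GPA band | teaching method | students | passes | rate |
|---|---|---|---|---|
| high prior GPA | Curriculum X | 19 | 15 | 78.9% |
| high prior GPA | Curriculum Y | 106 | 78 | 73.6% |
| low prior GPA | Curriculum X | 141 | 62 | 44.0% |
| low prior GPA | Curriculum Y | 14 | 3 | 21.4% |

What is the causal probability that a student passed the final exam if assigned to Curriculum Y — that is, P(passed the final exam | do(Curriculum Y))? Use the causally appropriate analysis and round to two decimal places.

0.45

Since prior GPA band is a pre-existing factor (not a product of the teaching method) and it affects the outcome on its own, it is a confounder. The stratified rates, not the pooled rate, identify the causal effect.
Standardising Curriculum Y to the population prior GPA band mix: 0.446·78/106 + 0.554·3/14 = 0.447.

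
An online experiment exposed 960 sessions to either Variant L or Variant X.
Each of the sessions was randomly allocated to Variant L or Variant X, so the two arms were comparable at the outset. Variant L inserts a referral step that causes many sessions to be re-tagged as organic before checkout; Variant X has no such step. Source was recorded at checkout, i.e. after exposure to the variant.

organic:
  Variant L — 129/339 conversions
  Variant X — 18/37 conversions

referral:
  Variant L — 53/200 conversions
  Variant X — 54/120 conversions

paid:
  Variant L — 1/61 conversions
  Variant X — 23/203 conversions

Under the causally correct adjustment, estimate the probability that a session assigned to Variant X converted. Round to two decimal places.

Traffic source is downstream of the variant. One should not condition on a consequence of treatment, so the overall rates are the right comparison.
So P(outcome | do(Variant X)) is just the pooled rate for Variant X: 95/360 = 0.264.

0.26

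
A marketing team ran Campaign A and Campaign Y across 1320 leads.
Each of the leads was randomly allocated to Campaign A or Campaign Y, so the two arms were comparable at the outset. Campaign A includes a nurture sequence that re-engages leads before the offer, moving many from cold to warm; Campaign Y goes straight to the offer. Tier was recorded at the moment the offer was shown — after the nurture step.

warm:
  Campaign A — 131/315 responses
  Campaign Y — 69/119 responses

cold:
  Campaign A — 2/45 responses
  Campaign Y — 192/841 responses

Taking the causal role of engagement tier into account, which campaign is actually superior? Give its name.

Engagement tier lies on the pathway campaign → engagement tier → outcome, so adjusting for it blocks the indirect effect. For the total causal effect of campaign, use the unadjusted pooled rates.
Pooled: Campaign A 36.9% vs Campaign Y 27.2%; Campaign A is higher overall.

Campaign A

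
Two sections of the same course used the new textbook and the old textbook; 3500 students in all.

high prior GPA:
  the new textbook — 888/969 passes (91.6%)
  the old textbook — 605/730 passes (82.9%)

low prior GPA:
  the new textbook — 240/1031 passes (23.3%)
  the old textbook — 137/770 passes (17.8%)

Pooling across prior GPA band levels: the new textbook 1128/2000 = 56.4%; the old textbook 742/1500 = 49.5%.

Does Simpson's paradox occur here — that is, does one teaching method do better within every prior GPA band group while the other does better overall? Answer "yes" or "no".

Within each prior GPA band level (high prior GPA 91.6% vs 82.9%; low prior GPA 23.3% vs 17.8%), the new textbook has the higher rate every time. Pooled: 56.4% vs 49.5% — the new textbook has the higher rate overall. They agree.

no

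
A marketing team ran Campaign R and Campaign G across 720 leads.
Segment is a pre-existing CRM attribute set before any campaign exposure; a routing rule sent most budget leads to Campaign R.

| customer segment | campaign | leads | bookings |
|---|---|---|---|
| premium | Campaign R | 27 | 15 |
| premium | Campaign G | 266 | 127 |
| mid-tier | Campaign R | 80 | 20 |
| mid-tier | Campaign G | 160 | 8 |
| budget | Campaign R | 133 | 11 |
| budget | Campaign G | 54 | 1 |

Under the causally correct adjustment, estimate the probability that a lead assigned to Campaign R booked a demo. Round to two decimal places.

0.33

The stratified and pooled comparisons disagree (Campaign R wins within each customer segment; Campaign G wins overall), so the answer turns on the causal role of customer segment.
Customer segment satisfies the back-door criterion: it is not a descendant of the campaign, and it blocks the spurious path from campaign to outcome. Adjusting for it (i.e., using the within-customer segment rates) gives the causal effect.
Standardising Campaign R to the population customer segment mix: 0.407·15/27 + 0.333·20/80 + 0.260·11/133 = 0.331.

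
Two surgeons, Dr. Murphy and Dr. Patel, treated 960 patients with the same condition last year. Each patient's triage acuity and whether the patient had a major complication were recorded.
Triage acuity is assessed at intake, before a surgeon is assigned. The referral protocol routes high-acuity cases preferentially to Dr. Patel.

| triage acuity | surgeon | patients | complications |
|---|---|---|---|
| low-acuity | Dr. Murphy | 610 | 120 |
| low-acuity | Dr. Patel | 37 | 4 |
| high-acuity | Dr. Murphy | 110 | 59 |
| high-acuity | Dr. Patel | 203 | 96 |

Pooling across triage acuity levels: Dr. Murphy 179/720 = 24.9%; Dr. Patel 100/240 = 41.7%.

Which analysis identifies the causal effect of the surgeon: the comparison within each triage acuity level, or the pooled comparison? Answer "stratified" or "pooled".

Triage acuity differs across surgeons for reasons unrelated to any effect of the surgeon itself, and it separately predicts the outcome — a classic confounder. We must compare within triage acuity levels.
Within each level — low-acuity: 19.7% vs 10.8%; high-acuity: 53.6% vs 47.3% — Dr. Patel is lower every time.

stratified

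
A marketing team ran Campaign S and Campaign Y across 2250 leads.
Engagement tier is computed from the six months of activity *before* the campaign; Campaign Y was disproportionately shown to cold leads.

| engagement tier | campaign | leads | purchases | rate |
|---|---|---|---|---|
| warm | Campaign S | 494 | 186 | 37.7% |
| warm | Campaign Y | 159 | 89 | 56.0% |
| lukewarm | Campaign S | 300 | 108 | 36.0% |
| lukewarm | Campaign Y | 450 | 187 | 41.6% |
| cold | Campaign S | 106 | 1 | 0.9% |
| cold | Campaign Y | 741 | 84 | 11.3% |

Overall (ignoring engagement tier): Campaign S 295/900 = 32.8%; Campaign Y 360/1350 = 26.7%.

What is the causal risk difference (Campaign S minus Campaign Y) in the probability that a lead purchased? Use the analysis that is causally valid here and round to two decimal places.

-0.11

The engagement tier-specific comparison favours Campaign Y throughout, but the pooled figures favour Campaign S. The question is whether to condition on engagement tier.
Nothing the campaign does changes engagement tier; the imbalance is an allocation artefact. With engagement tier also predicting the outcome, the pooled figure is confounded, and the within-stratum comparison is the causal one.
Adjusting over the population distribution of engagement tier: 0.290·(0.377−0.560) + 0.333·(0.360−0.416) + 0.376·(0.009−0.113) = -0.111.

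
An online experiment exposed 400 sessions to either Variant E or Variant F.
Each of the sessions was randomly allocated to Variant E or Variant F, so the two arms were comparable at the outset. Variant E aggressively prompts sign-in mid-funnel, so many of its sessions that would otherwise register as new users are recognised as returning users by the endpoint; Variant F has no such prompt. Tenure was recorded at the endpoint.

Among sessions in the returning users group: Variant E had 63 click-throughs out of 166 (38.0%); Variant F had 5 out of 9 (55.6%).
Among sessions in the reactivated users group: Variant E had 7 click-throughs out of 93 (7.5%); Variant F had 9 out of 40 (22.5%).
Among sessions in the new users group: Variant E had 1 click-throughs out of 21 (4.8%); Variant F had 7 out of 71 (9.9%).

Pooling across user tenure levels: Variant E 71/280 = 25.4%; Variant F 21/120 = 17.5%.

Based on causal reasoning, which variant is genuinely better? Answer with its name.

Variant E

User tenure here is a post-treatment variable shaped by the variant; conditioning on it would introduce bias rather than remove it. The overall comparison is the causal one.
Pooled: Variant E 25.4% vs Variant F 17.5%; Variant E is higher overall.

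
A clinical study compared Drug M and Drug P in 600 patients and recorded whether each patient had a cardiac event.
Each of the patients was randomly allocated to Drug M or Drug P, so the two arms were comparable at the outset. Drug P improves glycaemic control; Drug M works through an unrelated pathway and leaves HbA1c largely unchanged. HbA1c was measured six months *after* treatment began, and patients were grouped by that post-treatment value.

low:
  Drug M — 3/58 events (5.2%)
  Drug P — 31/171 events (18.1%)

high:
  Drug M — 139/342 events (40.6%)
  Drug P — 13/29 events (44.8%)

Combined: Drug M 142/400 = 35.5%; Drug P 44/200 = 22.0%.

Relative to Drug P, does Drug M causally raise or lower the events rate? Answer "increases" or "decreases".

increases

Drug M is lower inside every HbA1c stratum but Drug P is lower in aggregate. Whether to stratify depends on how HbA1c relates to the drug.
Because the drug influences HbA1c, HbA1c is a post-treatment mediator, not a confounder. Stratifying on it would bias the estimate; the causal effect is the crude pooled difference.
Pooled: Drug M 35.5% vs Drug P 22.0%; Drug P is lower overall.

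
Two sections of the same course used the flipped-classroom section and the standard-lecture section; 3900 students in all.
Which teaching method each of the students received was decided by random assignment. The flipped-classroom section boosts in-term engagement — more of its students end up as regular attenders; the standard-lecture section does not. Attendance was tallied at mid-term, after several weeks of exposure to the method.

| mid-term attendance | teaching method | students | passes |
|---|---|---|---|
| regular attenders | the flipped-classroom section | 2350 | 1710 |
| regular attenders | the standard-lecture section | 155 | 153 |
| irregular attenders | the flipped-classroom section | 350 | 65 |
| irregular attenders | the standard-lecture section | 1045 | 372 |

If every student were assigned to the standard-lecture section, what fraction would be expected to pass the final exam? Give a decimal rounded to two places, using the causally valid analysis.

Within every mid-term attendance level the standard-lecture section has the higher rate, yet pooled the flipped-classroom section does — Simpson's reversal.
Mid-term attendance lies on the pathway teaching method → mid-term attendance → outcome, so adjusting for it blocks the indirect effect. For the total causal effect of teaching method, use the unadjusted pooled rates.
So P(outcome | do(the standard-lecture section)) is just the pooled rate for the standard-lecture section: 525/1200 = 0.438.

0.44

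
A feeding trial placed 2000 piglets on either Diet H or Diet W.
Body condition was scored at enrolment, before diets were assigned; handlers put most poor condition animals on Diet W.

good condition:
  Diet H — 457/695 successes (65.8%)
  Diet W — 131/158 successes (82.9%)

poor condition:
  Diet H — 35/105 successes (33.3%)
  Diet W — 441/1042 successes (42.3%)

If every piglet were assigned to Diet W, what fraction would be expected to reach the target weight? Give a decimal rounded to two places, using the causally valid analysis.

0.60

Starting body condition is set before the diet has any effect — it is not caused by the diet — and it independently drives the outcome. That makes it a confounder, so the causal comparison is within starting body condition levels.
Standardising Diet W to the population starting body condition mix: 0.426·131/158 + 0.574·441/1042 = 0.596.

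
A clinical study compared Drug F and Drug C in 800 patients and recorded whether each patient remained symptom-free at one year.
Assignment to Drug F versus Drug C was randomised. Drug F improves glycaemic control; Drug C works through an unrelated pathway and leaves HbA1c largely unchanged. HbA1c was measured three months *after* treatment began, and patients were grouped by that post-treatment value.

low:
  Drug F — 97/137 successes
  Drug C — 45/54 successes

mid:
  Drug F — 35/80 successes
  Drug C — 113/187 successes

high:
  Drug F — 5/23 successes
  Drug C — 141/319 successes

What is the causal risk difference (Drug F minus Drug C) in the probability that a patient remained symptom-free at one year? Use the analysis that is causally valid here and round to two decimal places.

HbA1c is recorded after the drug and is itself shifted by it — it sits on the causal path from drug to outcome. Conditioning on a mediator would strip out part of the effect we want; the pooled comparison gives the total causal effect.
The causal difference is the pooled difference: 0.571 − 0.534 = +0.037.

+0.04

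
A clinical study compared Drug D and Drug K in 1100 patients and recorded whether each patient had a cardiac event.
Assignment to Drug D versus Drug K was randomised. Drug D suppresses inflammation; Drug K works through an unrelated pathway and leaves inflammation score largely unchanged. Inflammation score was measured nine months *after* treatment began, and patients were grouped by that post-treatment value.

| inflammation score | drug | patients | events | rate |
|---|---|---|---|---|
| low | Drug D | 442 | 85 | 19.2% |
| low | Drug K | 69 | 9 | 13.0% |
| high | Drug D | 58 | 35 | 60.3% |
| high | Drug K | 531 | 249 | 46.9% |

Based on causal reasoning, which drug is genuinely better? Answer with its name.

Drug D

Because the drug influences inflammation score, inflammation score is a post-treatment mediator, not a confounder. Stratifying on it would bias the estimate; the causal effect is the crude pooled difference.
Pooled: Drug D 24.0% vs Drug K 43.0%; Drug D is lower overall.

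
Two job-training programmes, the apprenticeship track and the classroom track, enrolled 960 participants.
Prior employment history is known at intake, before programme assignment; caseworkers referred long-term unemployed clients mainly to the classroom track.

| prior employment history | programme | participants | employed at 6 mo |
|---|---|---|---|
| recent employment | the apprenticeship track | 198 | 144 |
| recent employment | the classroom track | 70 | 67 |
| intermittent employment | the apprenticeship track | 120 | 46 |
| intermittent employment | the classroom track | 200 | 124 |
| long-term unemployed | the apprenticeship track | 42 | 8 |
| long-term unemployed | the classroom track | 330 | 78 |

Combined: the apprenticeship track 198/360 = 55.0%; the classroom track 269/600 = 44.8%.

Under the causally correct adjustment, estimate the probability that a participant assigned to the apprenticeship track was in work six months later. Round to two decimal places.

The stratified and pooled comparisons disagree (the classroom track wins within each prior employment history; the apprenticeship track wins overall), so the answer turns on the causal role of prior employment history.
Prior employment history is set before the programme has any effect — it is not caused by the programme — and it independently drives the outcome. That makes it a confounder, so the causal comparison is within prior employment history levels.
Standardising the apprenticeship track to the population prior employment history mix: 0.279·144/198 + 0.333·46/120 + 0.388·8/42 = 0.405.

0.40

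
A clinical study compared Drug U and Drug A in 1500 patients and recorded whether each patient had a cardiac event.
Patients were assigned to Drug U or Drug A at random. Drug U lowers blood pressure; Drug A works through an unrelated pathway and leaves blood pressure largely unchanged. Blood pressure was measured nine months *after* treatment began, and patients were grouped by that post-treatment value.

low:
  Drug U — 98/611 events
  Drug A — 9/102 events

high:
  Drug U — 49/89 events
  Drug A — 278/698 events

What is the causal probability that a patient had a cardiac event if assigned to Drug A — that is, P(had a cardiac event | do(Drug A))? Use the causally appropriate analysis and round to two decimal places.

0.36

Within every blood pressure level Drug A has the lower rate, yet pooled Drug U does — Simpson's reversal.
Blood pressure here is a post-treatment variable shaped by the drug; conditioning on it would introduce bias rather than remove it. The overall comparison is the causal one.
So P(outcome | do(Drug A)) is just the pooled rate for Drug A: 287/800 = 0.359.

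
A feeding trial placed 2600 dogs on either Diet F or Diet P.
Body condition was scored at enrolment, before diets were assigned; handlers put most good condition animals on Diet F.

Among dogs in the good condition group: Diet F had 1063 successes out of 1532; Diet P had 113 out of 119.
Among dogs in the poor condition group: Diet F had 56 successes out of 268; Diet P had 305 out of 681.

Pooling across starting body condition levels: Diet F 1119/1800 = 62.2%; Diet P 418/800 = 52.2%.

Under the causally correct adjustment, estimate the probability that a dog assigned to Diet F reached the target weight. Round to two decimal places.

0.52

Diet P is higher inside every starting body condition stratum but Diet F is higher in aggregate. Whether to stratify depends on how starting body condition relates to the diet.
Starting body condition differs across diets for reasons unrelated to any effect of the diet itself, and it separately predicts the outcome — a classic confounder. We must compare within starting body condition levels.
Standardising Diet F to the population starting body condition mix: 0.635·1063/1532 + 0.365·56/268 = 0.517.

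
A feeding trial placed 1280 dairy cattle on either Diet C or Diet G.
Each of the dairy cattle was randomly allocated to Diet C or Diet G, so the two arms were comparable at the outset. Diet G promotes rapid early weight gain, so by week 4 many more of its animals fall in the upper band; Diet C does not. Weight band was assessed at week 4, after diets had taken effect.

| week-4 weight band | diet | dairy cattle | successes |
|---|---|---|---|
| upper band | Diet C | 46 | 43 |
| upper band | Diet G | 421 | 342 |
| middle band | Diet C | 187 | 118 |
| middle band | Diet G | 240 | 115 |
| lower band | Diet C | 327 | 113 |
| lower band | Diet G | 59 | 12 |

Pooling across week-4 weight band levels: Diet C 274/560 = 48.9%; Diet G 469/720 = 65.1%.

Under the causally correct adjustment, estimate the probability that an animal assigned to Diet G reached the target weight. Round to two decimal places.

0.65

Within every week-4 weight band level Diet C has the higher rate, yet pooled Diet G does — Simpson's reversal.
Because the diet influences week-4 weight band, week-4 weight band is a post-treatment mediator, not a confounder. Stratifying on it would bias the estimate; the causal effect is the crude pooled difference.
So P(outcome | do(Diet G)) is just the pooled rate for Diet G: 469/720 = 0.651.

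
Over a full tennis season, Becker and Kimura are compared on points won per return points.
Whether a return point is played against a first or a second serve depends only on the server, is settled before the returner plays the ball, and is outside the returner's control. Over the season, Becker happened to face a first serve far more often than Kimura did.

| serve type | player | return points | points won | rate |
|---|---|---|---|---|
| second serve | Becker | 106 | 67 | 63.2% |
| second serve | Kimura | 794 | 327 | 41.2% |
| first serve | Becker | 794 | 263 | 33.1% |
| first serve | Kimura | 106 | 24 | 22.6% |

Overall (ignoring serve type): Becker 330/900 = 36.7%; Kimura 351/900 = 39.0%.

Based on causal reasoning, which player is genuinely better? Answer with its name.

Becker

The serve type-specific comparison favours Becker throughout, but the pooled figures favour Kimura. The question is whether to condition on serve type.
Here serve type is a common cause — it drives both which player a case falls under and the outcome. The crude comparison mixes populations; the stratum-specific rates are the causally relevant ones.
Within each level — second serve: 63.2% vs 41.2%; first serve: 33.1% vs 22.6% — Becker is higher every time.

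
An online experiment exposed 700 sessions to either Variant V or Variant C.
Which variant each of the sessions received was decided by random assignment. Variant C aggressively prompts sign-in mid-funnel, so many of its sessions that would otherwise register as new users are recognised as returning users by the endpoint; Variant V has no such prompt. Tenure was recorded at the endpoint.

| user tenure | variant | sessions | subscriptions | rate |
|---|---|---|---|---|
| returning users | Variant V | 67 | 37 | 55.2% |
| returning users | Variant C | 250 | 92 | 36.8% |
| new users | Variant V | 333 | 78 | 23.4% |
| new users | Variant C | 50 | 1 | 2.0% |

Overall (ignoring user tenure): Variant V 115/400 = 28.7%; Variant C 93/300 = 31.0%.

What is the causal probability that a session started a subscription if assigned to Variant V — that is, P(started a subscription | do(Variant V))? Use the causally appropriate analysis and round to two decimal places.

0.29

Within every user tenure level Variant V has the higher rate, yet pooled Variant C does — Simpson's reversal.
The distribution of user tenure is itself part of what the variant does — it is an intermediate outcome. Holding it fixed would remove that part of the effect; the total effect is the pooled difference.
So P(outcome | do(Variant V)) is just the pooled rate for Variant V: 115/400 = 0.287.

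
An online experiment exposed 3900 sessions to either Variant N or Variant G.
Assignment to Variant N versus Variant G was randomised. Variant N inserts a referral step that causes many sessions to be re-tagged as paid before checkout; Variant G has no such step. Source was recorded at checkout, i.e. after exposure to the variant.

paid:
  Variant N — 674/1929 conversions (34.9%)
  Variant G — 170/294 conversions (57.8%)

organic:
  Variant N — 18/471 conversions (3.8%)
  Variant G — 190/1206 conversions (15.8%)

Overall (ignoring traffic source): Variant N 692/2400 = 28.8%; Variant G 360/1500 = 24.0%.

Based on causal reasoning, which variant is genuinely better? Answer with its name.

Traffic source is downstream of the variant. One should not condition on a consequence of treatment, so the overall rates are the right comparison.
Pooled: Variant N 28.8% vs Variant G 24.0%; Variant N is higher overall.

Variant N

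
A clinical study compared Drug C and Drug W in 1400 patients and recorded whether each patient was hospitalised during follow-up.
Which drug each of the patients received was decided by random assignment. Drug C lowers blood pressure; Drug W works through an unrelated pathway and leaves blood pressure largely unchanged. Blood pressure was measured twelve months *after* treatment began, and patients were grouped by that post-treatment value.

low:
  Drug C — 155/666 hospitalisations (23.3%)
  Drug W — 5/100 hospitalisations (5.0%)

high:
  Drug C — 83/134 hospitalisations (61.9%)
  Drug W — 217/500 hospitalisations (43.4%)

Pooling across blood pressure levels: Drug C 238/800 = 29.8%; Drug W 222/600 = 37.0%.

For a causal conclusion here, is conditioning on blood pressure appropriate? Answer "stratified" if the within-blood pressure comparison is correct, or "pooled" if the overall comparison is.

pooled

Within every blood pressure level Drug W has the lower rate, yet pooled Drug C does — Simpson's reversal.
Because the drug influences blood pressure, blood pressure is a post-treatment mediator, not a confounder. Stratifying on it would bias the estimate; the causal effect is the crude pooled difference.
Pooled: Drug C 29.8% vs Drug W 37.0%; Drug C is lower overall.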